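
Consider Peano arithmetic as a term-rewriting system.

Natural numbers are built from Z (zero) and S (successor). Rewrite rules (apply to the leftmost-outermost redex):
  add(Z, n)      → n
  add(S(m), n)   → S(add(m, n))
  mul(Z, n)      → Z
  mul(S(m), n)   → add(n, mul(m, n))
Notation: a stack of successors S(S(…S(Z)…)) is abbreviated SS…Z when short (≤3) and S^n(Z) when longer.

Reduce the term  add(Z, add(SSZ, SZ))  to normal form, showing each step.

  start: add(Z, add(SSZ, SZ))
  [1] add(SSZ, SZ)
  [2] S(add(SZ, SZ))
  [3] S(S(add(Z, SZ)))
  [4] SSSZ

Answer: normal form = SSSZ  (in 4 steps)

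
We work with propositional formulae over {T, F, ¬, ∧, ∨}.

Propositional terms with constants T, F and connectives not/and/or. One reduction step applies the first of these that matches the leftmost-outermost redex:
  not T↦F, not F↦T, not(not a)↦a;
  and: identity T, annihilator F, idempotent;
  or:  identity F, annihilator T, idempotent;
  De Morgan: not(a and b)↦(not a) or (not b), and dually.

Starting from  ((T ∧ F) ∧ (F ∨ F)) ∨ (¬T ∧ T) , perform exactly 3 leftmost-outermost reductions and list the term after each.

Answer: after 3 steps: ¬T ∧ T

Reduction:
  start: ((T ∧ F) ∧ (F ∨ F)) ∨ (¬T ∧ T)
  step 1: (F ∧ (F ∨ F)) ∨ (¬T ∧ T)
  step 2: F ∨ (¬T ∧ T)
  step 3: ¬T ∧ T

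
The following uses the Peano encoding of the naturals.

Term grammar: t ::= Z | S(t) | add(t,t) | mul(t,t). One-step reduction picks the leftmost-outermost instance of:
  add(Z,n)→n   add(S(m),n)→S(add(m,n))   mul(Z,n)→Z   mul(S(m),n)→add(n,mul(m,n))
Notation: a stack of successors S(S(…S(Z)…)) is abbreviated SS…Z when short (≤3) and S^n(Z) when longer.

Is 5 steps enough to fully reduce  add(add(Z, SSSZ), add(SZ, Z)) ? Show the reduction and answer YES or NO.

Answer: NO — after 5 steps the term is S(S(S(add(SZ, Z)))), not yet normal

Working:
  start: add(add(Z, SSSZ), add(SZ, Z))
  step 1: add(SSSZ, add(SZ, Z))
  step 2: S(add(SSZ, add(SZ, Z)))
  step 3: S(S(add(SZ, add(SZ, Z))))
  step 4: S(S(S(add(Z, add(SZ, Z)))))
  step 5: S(S(S(add(SZ, Z))))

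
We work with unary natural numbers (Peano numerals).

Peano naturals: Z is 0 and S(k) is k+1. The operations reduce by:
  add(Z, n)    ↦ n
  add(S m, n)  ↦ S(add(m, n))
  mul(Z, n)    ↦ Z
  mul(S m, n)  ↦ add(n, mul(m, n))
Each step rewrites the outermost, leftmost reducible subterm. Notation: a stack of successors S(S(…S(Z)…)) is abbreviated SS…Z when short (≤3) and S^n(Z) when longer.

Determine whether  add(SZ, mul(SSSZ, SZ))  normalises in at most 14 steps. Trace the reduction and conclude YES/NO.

Answer: YES — reaches normal form S^4(Z) in 12 ≤ 14 steps

Working:
  start: add(SZ, mul(SSSZ, SZ))
  [1] S(add(Z, mul(SSSZ, SZ)))
  [2] S(mul(SSSZ, SZ))
  [3] S(add(SZ, mul(SSZ, SZ)))
  [4] S(S(add(Z, mul(SSZ, SZ))))
  [5] S(S(mul(SSZ, SZ)))
  [6] S(S(add(SZ, mul(SZ, SZ))))
  [7] S(S(S(add(Z, mul(SZ, SZ)))))
  [8] S(S(S(mul(SZ, SZ))))
  [9] S(S(S(add(SZ, mul(Z, SZ)))))
  [10] S(S(S(S(add(Z, mul(Z, SZ))))))
  [11] S(S(S(S(mul(Z, SZ)))))
  [12] S^4(Z)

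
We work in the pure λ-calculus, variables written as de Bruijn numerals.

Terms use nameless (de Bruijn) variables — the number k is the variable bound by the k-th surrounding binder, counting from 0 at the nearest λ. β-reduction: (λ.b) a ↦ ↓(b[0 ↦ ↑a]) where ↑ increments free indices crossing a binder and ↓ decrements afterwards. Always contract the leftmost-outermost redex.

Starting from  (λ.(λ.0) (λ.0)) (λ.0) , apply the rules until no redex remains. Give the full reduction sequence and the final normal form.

Answer: normal form = λ.0  (in 2 steps)

Working:
  start: (λ.(λ.0) (λ.0)) (λ.0)
  step 1: (λ.0) (λ.0)
  step 2: λ.0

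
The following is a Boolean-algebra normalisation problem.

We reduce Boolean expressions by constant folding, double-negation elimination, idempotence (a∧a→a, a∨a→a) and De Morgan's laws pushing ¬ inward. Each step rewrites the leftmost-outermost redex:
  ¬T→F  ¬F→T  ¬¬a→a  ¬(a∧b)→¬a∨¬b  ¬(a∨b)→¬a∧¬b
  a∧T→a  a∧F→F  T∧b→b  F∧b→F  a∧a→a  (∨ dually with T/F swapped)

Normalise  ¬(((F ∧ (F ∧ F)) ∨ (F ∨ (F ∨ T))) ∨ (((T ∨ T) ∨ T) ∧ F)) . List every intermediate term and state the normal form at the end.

Answer: normal form = F  (in 14 steps)

Derivation:
  start: ¬(((F ∧ (F ∧ F)) ∨ (F ∨ (F ∨ T))) ∨ (((T ∨ T) ∨ T) ∧ F))
  step 1: ¬((F ∧ (F ∧ F)) ∨ (F ∨ (F ∨ T))) ∧ ¬(((T ∨ T) ∨ T) ∧ F)
  step 2: (¬(F ∧ (F ∧ F)) ∧ ¬(F ∨ (F ∨ T))) ∧ ¬(((T ∨ T) ∨ T) ∧ F)
  step 3: ((¬F ∨ ¬(F ∧ F)) ∧ ¬(F ∨ (F ∨ T))) ∧ ¬(((T ∨ T) ∨ T) ∧ F)
  step 4: ((T ∨ ¬(F ∧ F)) ∧ ¬(F ∨ (F ∨ T))) ∧ ¬(((T ∨ T) ∨ T) ∧ F)
  step 5: (T ∧ ¬(F ∨ (F ∨ T))) ∧ ¬(((T ∨ T) ∨ T) ∧ F)
  step 6: ¬(F ∨ (F ∨ T)) ∧ ¬(((T ∨ T) ∨ T) ∧ F)
  step 7: (¬F ∧ ¬(F ∨ T)) ∧ ¬(((T ∨ T) ∨ T) ∧ F)
  step 8: (T ∧ ¬(F ∨ T)) ∧ ¬(((T ∨ T) ∨ T) ∧ F)
  step 9: ¬(F ∨ T) ∧ ¬(((T ∨ T) ∨ T) ∧ F)
  step 10: (¬F ∧ ¬T) ∧ ¬(((T ∨ T) ∨ T) ∧ F)
  step 11: (T ∧ ¬T) ∧ ¬(((T ∨ T) ∨ T) ∧ F)
  step 12: ¬T ∧ ¬(((T ∨ T) ∨ T) ∧ F)
  step 13: F ∧ ¬(((T ∨ T) ∨ T) ∧ F)
  step 14: F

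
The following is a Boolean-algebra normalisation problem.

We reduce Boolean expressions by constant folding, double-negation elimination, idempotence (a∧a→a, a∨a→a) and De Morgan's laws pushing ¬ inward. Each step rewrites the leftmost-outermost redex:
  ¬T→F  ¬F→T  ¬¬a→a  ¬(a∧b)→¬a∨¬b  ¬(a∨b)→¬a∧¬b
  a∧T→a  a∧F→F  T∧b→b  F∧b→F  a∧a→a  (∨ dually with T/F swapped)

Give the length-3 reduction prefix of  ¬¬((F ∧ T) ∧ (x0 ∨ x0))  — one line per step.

Answer: after 3 steps: F

Working:
  start: ¬¬((F ∧ T) ∧ (x0 ∨ x0))
  →1  (F ∧ T) ∧ (x0 ∨ x0)
  →2  F ∧ (x0 ∨ x0)
  →3  F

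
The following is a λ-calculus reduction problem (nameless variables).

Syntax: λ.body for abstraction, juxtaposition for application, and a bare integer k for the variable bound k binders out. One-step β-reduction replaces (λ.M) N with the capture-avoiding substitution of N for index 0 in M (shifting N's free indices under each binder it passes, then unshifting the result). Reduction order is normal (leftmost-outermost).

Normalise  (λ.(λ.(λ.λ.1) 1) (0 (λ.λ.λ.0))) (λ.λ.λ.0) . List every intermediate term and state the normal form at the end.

  start: (λ.(λ.(λ.λ.1) 1) (0 (λ.λ.λ.0))) (λ.λ.λ.0)
  →1  (λ.(λ.λ.1) (λ.λ.λ.0)) ((λ.λ.λ.0) (λ.λ.λ.0))
  →2  (λ.λ.1) (λ.λ.λ.0)
  →3  λ.λ.λ.λ.0

Answer: normal form = λ.λ.λ.λ.0  (in 3 steps)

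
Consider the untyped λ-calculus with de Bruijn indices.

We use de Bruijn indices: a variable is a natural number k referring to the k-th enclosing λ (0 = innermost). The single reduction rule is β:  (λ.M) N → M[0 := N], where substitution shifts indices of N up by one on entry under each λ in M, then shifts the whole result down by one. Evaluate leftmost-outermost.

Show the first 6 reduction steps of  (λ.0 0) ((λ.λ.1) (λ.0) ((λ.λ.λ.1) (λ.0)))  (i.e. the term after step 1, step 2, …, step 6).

  start: (λ.0 0) ((λ.λ.1) (λ.0) ((λ.λ.λ.1) (λ.0)))
  step 1: (λ.λ.1) (λ.0) ((λ.λ.λ.1) (λ.0)) ((λ.λ.1) (λ.0) ((λ.λ.λ.1) (λ.0)))
  step 2: (λ.λ.0) ((λ.λ.λ.1) (λ.0)) ((λ.λ.1) (λ.0) ((λ.λ.λ.1) (λ.0)))
  step 3: (λ.0) ((λ.λ.1) (λ.0) ((λ.λ.λ.1) (λ.0)))
  step 4: (λ.λ.1) (λ.0) ((λ.λ.λ.1) (λ.0))
  step 5: (λ.λ.0) ((λ.λ.λ.1) (λ.0))
  step 6: λ.0

Answer: after 6 steps: λ.0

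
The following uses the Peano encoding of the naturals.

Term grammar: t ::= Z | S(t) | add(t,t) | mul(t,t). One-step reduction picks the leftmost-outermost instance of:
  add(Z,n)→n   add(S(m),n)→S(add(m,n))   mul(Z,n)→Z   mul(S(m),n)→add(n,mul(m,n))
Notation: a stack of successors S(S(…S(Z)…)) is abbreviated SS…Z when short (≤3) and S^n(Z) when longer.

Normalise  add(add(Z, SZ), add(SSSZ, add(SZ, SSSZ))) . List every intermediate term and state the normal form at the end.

  start: add(add(Z, SZ), add(SSSZ, add(SZ, SSSZ)))
  [1] add(SZ, add(SSSZ, add(SZ, SSSZ)))
  [2] S(add(Z, add(SSSZ, add(SZ, SSSZ))))
  [3] S(add(SSSZ, add(SZ, SSSZ)))
  [4] S(S(add(SSZ, add(SZ, SSSZ))))
  [5] S(S(S(add(SZ, add(SZ, SSSZ)))))
  [6] S(S(S(S(add(Z, add(SZ, SSSZ))))))
  [7] S(S(S(S(add(SZ, SSSZ)))))
  [8] S(S(S(S(S(add(Z, SSSZ))))))
  [9] S^8(Z)

Answer: normal form = S^8(Z)  (in 9 steps)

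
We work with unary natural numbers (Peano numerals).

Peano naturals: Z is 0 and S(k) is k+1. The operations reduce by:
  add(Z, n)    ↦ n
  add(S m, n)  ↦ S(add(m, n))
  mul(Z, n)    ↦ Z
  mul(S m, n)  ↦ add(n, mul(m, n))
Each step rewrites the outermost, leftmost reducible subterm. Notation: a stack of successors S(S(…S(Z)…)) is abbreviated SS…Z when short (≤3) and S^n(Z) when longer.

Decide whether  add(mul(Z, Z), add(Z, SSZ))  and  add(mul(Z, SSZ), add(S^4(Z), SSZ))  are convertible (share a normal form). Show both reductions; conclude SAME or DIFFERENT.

Term A:
  start: add(mul(Z, Z), add(Z, SSZ))
  →1  add(Z, add(Z, SSZ))
  →2  add(Z, SSZ)
  →3  SSZ

Term B:
  start: add(mul(Z, SSZ), add(S^4(Z), SSZ))
  →1  add(Z, add(S^4(Z), SSZ))
  →2  add(S^4(Z), SSZ)
  →3  S(add(SSSZ, SSZ))
  →4  S(S(add(SSZ, SSZ)))
  →5  S(S(S(add(SZ, SSZ))))
  →6  S(S(S(S(add(Z, SSZ)))))
  →7  S^6(Z)

Answer: DIFFERENT — A ⇓ SSZ, B ⇓ S^6(Z)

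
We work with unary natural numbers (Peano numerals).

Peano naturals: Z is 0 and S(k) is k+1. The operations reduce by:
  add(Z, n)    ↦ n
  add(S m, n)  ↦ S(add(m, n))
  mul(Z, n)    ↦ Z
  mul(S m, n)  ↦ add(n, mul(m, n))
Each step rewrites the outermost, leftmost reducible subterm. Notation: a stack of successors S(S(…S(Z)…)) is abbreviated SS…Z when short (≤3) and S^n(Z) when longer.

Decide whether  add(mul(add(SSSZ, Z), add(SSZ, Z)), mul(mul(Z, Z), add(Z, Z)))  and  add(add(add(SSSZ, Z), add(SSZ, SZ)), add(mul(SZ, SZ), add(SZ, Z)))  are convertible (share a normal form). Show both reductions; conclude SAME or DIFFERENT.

Term A:
  start: add(mul(add(SSSZ, Z), add(SSZ, Z)), mul(mul(Z, Z), add(Z, Z)))
  →1  add(mul(S(add(SSZ, Z)), add(SSZ, Z)), mul(mul(Z, Z), add(Z, Z)))
  →2  add(add(add(SSZ, Z), mul(add(SSZ, Z), add(SSZ, Z))), mul(mul(Z, Z), add(Z, Z)))
  →3  add(add(S(add(SZ, Z)), mul(add(SSZ, Z), add(SSZ, Z))), mul(mul(Z, Z), add(Z, Z)))
  →4  add(S(add(add(SZ, Z), mul(add(SSZ, Z), add(SSZ, Z)))), mul(mul(Z, Z), add(Z, Z)))
  →5  S(add(add(add(SZ, Z), mul(add(SSZ, Z), add(SSZ, Z))), mul(mul(Z, Z), add(Z, Z))))
  →6  S(add(add(S(add(Z, Z)), mul(add(SSZ, Z), add(SSZ, Z))), mul(mul(Z, Z), add(Z, Z))))
  →7  S(add(S(add(add(Z, Z), mul(add(SSZ, Z), add(SSZ, Z)))), mul(mul(Z, Z), add(Z, Z))))
  →8  S(S(add(add(add(Z, Z), mul(add(SSZ, Z), add(SSZ, Z))), mul(mul(Z, Z), add(Z, Z)))))
  →9  S(S(add(add(Z, mul(add(SSZ, Z), add(SSZ, Z))), mul(mul(Z, Z), add(Z, Z)))))
  →10  S(S(add(mul(add(SSZ, Z), add(SSZ, Z)), mul(mul(Z, Z), add(Z, Z)))))
  →11  S(S(add(mul(S(add(SZ, Z)), add(SSZ, Z)), mul(mul(Z, Z), add(Z, Z)))))
  →12  S(S(add(add(add(SSZ, Z), mul(add(SZ, Z), add(SSZ, Z))), mul(mul(Z, Z), add(Z, Z)))))
  →13  S(S(add(add(S(add(SZ, Z)), mul(add(SZ, Z), add(SSZ, Z))), mul(mul(Z, Z), add(Z, Z)))))
  →14  S(S(add(S(add(add(SZ, Z), mul(add(SZ, Z), add(SSZ, Z)))), mul(mul(Z, Z), add(Z, Z)))))
  →15  S(S(S(add(add(add(SZ, Z), mul(add(SZ, Z), add(SSZ, Z))), mul(mul(Z, Z), add(Z, Z))))))
  →16  S(S(S(add(add(S(add(Z, Z)), mul(add(SZ, Z), add(SSZ, Z))), mul(mul(Z, Z), add(Z, Z))))))
  →17  S(S(S(add(S(add(add(Z, Z), mul(add(SZ, Z), add(SSZ, Z)))), mul(mul(Z, Z), add(Z, Z))))))
  →18  S(S(S(S(add(add(add(Z, Z), mul(add(SZ, Z), add(SSZ, Z))), mul(mul(Z, Z), add(Z, Z)))))))
  →19  S(S(S(S(add(add(Z, mul(add(SZ, Z), add(SSZ, Z))), mul(mul(Z, Z), add(Z, Z)))))))
  →20  S(S(S(S(add(mul(add(SZ, Z), add(SSZ, Z)), mul(mul(Z, Z), add(Z, Z)))))))
  →21  S(S(S(S(add(mul(S(add(Z, Z)), add(SSZ, Z)), mul(mul(Z, Z), add(Z, Z)))))))
  →22  S(S(S(S(add(add(add(SSZ, Z), mul(add(Z, Z), add(SSZ, Z))), mul(mul(Z, Z), add(Z, Z)))))))
  →23  S(S(S(S(add(add(S(add(SZ, Z)), mul(add(Z, Z), add(SSZ, Z))), mul(mul(Z, Z), add(Z, Z)))))))
  →24  S(S(S(S(add(S(add(add(SZ, Z), mul(add(Z, Z), add(SSZ, Z)))), mul(mul(Z, Z), add(Z, Z)))))))
  →25  S(S(S(S(S(add(add(add(SZ, Z), mul(add(Z, Z), add(SSZ, Z))), mul(mul(Z, Z), add(Z, Z))))))))
  →26  S(S(S(S(S(add(add(S(add(Z, Z)), mul(add(Z, Z), add(SSZ, Z))), mul(mul(Z, Z), add(Z, Z))))))))
  →27  S(S(S(S(S(add(S(add(add(Z, Z), mul(add(Z, Z), add(SSZ, Z)))), mul(mul(Z, Z), add(Z, Z))))))))
  →28  S(S(S(S(S(S(add(add(add(Z, Z), mul(add(Z, Z), add(SSZ, Z))), mul(mul(Z, Z), add(Z, Z)))))))))
  →29  S(S(S(S(S(S(add(add(Z, mul(add(Z, Z), add(SSZ, Z))), mul(mul(Z, Z), add(Z, Z)))))))))
  →30  S(S(S(S(S(S(add(mul(add(Z, Z), add(SSZ, Z)), mul(mul(Z, Z), add(Z, Z)))))))))
  →31  S(S(S(S(S(S(add(mul(Z, add(SSZ, Z)), mul(mul(Z, Z), add(Z, Z)))))))))
  →32  S(S(S(S(S(S(add(Z, mul(mul(Z, Z), add(Z, Z)))))))))
  →33  S(S(S(S(S(S(mul(mul(Z, Z), add(Z, Z))))))))
  →34  S(S(S(S(S(S(mul(Z, add(Z, Z))))))))
  →35  S^6(Z)

Term B:
  start: add(add(add(SSSZ, Z), add(SSZ, SZ)), add(mul(SZ, SZ), add(SZ, Z)))
  →1  add(add(S(add(SSZ, Z)), add(SSZ, SZ)), add(mul(SZ, SZ), add(SZ, Z)))
  →2  add(S(add(add(SSZ, Z), add(SSZ, SZ))), add(mul(SZ, SZ), add(SZ, Z)))
  →3  S(add(add(add(SSZ, Z), add(SSZ, SZ)), add(mul(SZ, SZ), add(SZ, Z))))
  →4  S(add(add(S(add(SZ, Z)), add(SSZ, SZ)), add(mul(SZ, SZ), add(SZ, Z))))
  →5  S(add(S(add(add(SZ, Z), add(SSZ, SZ))), add(mul(SZ, SZ), add(SZ, Z))))
  →6  S(S(add(add(add(SZ, Z), add(SSZ, SZ)), add(mul(SZ, SZ), add(SZ, Z)))))
  →7  S(S(add(add(S(add(Z, Z)), add(SSZ, SZ)), add(mul(SZ, SZ), add(SZ, Z)))))
  →8  S(S(add(S(add(add(Z, Z), add(SSZ, SZ))), add(mul(SZ, SZ), add(SZ, Z)))))
  →9  S(S(S(add(add(add(Z, Z), add(SSZ, SZ)), add(mul(SZ, SZ), add(SZ, Z))))))
  →10  S(S(S(add(add(Z, add(SSZ, SZ)), add(mul(SZ, SZ), add(SZ, Z))))))
  →11  S(S(S(add(add(SSZ, SZ), add(mul(SZ, SZ), add(SZ, Z))))))
  →12  S(S(S(add(S(add(SZ, SZ)), add(mul(SZ, SZ), add(SZ, Z))))))
  →13  S(S(S(S(add(add(SZ, SZ), add(mul(SZ, SZ), add(SZ, Z)))))))
  →14  S(S(S(S(add(S(add(Z, SZ)), add(mul(SZ, SZ), add(SZ, Z)))))))
  →15  S(S(S(S(S(add(add(Z, SZ), add(mul(SZ, SZ), add(SZ, Z))))))))
  →16  S(S(S(S(S(add(SZ, add(mul(SZ, SZ), add(SZ, Z))))))))
  →17  S(S(S(S(S(S(add(Z, add(mul(SZ, SZ), add(SZ, Z)))))))))
  →18  S(S(S(S(S(S(add(mul(SZ, SZ), add(SZ, Z))))))))
  →19  S(S(S(S(S(S(add(add(SZ, mul(Z, SZ)), add(SZ, Z))))))))
  →20  S(S(S(S(S(S(add(S(add(Z, mul(Z, SZ))), add(SZ, Z))))))))
  →21  S(S(S(S(S(S(S(add(add(Z, mul(Z, SZ)), add(SZ, Z)))))))))
  →22  S(S(S(S(S(S(S(add(mul(Z, SZ), add(SZ, Z)))))))))
  →23  S(S(S(S(S(S(S(add(Z, add(SZ, Z)))))))))
  →24  S(S(S(S(S(S(S(add(SZ, Z))))))))
  →25  S(S(S(S(S(S(S(S(add(Z, Z)))))))))
  →26  S^8(Z)

Answer: DIFFERENT — A ⇓ S^6(Z), B ⇓ S^8(Z)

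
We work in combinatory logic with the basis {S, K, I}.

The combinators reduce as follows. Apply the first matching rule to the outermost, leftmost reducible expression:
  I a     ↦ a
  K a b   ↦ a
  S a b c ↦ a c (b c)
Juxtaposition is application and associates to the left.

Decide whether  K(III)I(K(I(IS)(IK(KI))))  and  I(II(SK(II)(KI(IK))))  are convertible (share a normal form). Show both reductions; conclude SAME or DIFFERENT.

Answer: DIFFERENT — A ⇓ K(S(K(KI))), B ⇓ I

Reduction:
Term A:
  start: K(III)I(K(I(IS)(IK(KI))))
  step 1: III(K(I(IS)(IK(KI))))
  step 2: II(K(I(IS)(IK(KI))))
  step 3: I(K(I(IS)(IK(KI))))
  step 4: K(I(IS)(IK(KI)))
  step 5: K(IS(IK(KI)))
  step 6: K(S(IK(KI)))
  step 7: K(S(K(KI)))

Term B:
  start: I(II(SK(II)(KI(IK))))
  step 1: II(SK(II)(KI(IK)))
  step 2: I(SK(II)(KI(IK)))
  step 3: SK(II)(KI(IK))
  step 4: K(KI(IK))(II(KI(IK)))
  step 5: KI(IK)
  step 6: I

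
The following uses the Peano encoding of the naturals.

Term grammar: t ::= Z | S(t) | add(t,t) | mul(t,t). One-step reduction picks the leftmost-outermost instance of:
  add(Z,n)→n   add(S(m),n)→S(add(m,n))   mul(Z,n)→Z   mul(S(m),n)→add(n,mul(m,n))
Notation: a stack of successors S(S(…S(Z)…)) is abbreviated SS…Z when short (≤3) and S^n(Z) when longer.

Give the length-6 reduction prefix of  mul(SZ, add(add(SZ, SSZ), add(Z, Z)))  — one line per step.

Answer: after 6 steps: S(add(S(add(SZ, add(Z, Z))), mul(Z, add(add(SZ, SSZ), add(Z, Z)))))

Derivation:
  start: mul(SZ, add(add(SZ, SSZ), add(Z, Z)))
  step 1: add(add(add(SZ, SSZ), add(Z, Z)), mul(Z, add(add(SZ, SSZ), add(Z, Z))))
  step 2: add(add(S(add(Z, SSZ)), add(Z, Z)), mul(Z, add(add(SZ, SSZ), add(Z, Z))))
  step 3: add(S(add(add(Z, SSZ), add(Z, Z))), mul(Z, add(add(SZ, SSZ), add(Z, Z))))
  step 4: S(add(add(add(Z, SSZ), add(Z, Z)), mul(Z, add(add(SZ, SSZ), add(Z, Z)))))
  step 5: S(add(add(SSZ, add(Z, Z)), mul(Z, add(add(SZ, SSZ), add(Z, Z)))))
  step 6: S(add(S(add(SZ, add(Z, Z))), mul(Z, add(add(SZ, SSZ), add(Z, Z)))))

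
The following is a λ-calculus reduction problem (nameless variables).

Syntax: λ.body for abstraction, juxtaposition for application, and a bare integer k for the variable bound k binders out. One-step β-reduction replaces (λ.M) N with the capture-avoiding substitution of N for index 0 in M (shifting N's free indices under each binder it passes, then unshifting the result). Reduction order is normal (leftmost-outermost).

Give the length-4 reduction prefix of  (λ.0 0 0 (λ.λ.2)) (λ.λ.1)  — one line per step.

  start: (λ.0 0 0 (λ.λ.2)) (λ.λ.1)
  [1] (λ.λ.1) (λ.λ.1) (λ.λ.1) (λ.λ.λ.λ.1)
  [2] (λ.λ.λ.1) (λ.λ.1) (λ.λ.λ.λ.1)
  [3] (λ.λ.1) (λ.λ.λ.λ.1)
  [4] λ.λ.λ.λ.λ.1

Answer: after 4 steps: λ.λ.λ.λ.λ.1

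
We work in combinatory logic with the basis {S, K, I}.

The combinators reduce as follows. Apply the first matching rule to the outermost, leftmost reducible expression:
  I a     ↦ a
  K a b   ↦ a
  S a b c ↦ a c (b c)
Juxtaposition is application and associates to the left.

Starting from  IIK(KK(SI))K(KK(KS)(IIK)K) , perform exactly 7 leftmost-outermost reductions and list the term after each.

  start: IIK(KK(SI))K(KK(KS)(IIK)K)
  [1] IK(KK(SI))K(KK(KS)(IIK)K)
  [2] K(KK(SI))K(KK(KS)(IIK)K)
  [3] KK(SI)(KK(KS)(IIK)K)
  [4] K(KK(KS)(IIK)K)
  [5] K(K(IIK)K)
  [6] K(IIK)
  [7] K(IK)

Answer: after 7 steps: K(IK)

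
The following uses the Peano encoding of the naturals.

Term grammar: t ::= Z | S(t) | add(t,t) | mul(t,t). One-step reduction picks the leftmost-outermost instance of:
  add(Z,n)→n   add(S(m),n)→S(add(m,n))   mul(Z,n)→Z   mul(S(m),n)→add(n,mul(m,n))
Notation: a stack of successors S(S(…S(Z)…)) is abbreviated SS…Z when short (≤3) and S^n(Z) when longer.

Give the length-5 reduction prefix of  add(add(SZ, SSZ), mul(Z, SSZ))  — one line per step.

Answer: after 5 steps: S(S(S(add(Z, mul(Z, SSZ)))))

Reduction:
  start: add(add(SZ, SSZ), mul(Z, SSZ))
  [1] add(S(add(Z, SSZ)), mul(Z, SSZ))
  [2] S(add(add(Z, SSZ), mul(Z, SSZ)))
  [3] S(add(SSZ, mul(Z, SSZ)))
  [4] S(S(add(SZ, mul(Z, SSZ))))
  [5] S(S(S(add(Z, mul(Z, SSZ)))))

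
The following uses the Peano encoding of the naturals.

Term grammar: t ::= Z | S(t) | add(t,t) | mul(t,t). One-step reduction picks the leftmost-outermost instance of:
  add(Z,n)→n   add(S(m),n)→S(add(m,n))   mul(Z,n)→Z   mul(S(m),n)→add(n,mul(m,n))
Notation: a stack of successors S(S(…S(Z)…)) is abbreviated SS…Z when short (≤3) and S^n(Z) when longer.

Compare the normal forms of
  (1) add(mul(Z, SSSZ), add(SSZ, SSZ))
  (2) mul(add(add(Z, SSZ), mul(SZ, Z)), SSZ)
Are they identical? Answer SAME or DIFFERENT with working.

Answer: SAME — A ⇓ S^4(Z), B ⇓ S^4(Z)

Reduction:
Term A:
  start: add(mul(Z, SSSZ), add(SSZ, SSZ))
  step 1: add(Z, add(SSZ, SSZ))
  step 2: add(SSZ, SSZ)
  step 3: S(add(SZ, SSZ))
  step 4: S(S(add(Z, SSZ)))
  step 5: S^4(Z)

Term B:
  start: mul(add(add(Z, SSZ), mul(SZ, Z)), SSZ)
  step 1: mul(add(SSZ, mul(SZ, Z)), SSZ)
  step 2: mul(S(add(SZ, mul(SZ, Z))), SSZ)
  step 3: add(SSZ, mul(add(SZ, mul(SZ, Z)), SSZ))
  step 4: S(add(SZ, mul(add(SZ, mul(SZ, Z)), SSZ)))
  step 5: S(S(add(Z, mul(add(SZ, mul(SZ, Z)), SSZ))))
  step 6: S(S(mul(add(SZ, mul(SZ, Z)), SSZ)))
  step 7: S(S(mul(S(add(Z, mul(SZ, Z))), SSZ)))
  step 8: S(S(add(SSZ, mul(add(Z, mul(SZ, Z)), SSZ))))
  step 9: S(S(S(add(SZ, mul(add(Z, mul(SZ, Z)), SSZ)))))
  step 10: S(S(S(S(add(Z, mul(add(Z, mul(SZ, Z)), SSZ))))))
  step 11: S(S(S(S(mul(add(Z, mul(SZ, Z)), SSZ)))))
  step 12: S(S(S(S(mul(mul(SZ, Z), SSZ)))))
  step 13: S(S(S(S(mul(add(Z, mul(Z, Z)), SSZ)))))
  step 14: S(S(S(S(mul(mul(Z, Z), SSZ)))))
  step 15: S(S(S(S(mul(Z, SSZ)))))
  step 16: S^4(Z)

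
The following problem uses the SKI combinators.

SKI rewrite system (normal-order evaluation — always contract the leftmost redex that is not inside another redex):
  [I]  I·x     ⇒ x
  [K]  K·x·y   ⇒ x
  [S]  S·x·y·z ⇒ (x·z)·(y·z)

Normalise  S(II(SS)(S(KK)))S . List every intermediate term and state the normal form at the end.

Answer: normal form = S(SS(S(KK)))S  (in 2 steps)

Working:
  start: S(II(SS)(S(KK)))S
  [1] S(I(SS)(S(KK)))S
  [2] S(SS(S(KK)))S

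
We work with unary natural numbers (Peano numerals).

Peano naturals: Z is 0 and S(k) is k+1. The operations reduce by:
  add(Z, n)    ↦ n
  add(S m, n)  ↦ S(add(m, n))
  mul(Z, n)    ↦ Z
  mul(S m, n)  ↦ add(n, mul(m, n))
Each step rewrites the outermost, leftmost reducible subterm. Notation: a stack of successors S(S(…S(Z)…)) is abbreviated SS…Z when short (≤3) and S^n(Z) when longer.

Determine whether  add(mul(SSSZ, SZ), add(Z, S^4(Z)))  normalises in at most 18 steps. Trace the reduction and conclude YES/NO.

Answer: YES — reaches normal form S^7(Z) in 15 ≤ 18 steps

Derivation:
  start: add(mul(SSSZ, SZ), add(Z, S^4(Z)))
  step 1: add(add(SZ, mul(SSZ, SZ)), add(Z, S^4(Z)))
  step 2: add(S(add(Z, mul(SSZ, SZ))), add(Z, S^4(Z)))
  step 3: S(add(add(Z, mul(SSZ, SZ)), add(Z, S^4(Z))))
  step 4: S(add(mul(SSZ, SZ), add(Z, S^4(Z))))
  step 5: S(add(add(SZ, mul(SZ, SZ)), add(Z, S^4(Z))))
  step 6: S(add(S(add(Z, mul(SZ, SZ))), add(Z, S^4(Z))))
  step 7: S(S(add(add(Z, mul(SZ, SZ)), add(Z, S^4(Z)))))
  step 8: S(S(add(mul(SZ, SZ), add(Z, S^4(Z)))))
  step 9: S(S(add(add(SZ, mul(Z, SZ)), add(Z, S^4(Z)))))
  step 10: S(S(add(S(add(Z, mul(Z, SZ))), add(Z, S^4(Z)))))
  step 11: S(S(S(add(add(Z, mul(Z, SZ)), add(Z, S^4(Z))))))
  step 12: S(S(S(add(mul(Z, SZ), add(Z, S^4(Z))))))
  step 13: S(S(S(add(Z, add(Z, S^4(Z))))))
  step 14: S(S(S(add(Z, S^4(Z)))))
  step 15: S^7(Z)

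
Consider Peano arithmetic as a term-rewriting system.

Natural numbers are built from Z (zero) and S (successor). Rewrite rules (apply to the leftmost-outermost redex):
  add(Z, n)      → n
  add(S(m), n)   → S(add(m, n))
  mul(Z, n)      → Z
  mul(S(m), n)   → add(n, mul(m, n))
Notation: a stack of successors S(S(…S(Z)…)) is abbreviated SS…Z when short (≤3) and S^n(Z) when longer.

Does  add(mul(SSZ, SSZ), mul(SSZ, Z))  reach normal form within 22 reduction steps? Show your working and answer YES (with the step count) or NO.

Answer: YES — reaches normal form S^4(Z) in 19 ≤ 22 steps

Working:
  start: add(mul(SSZ, SSZ), mul(SSZ, Z))
  [1] add(add(SSZ, mul(SZ, SSZ)), mul(SSZ, Z))
  [2] add(S(add(SZ, mul(SZ, SSZ))), mul(SSZ, Z))
  [3] S(add(add(SZ, mul(SZ, SSZ)), mul(SSZ, Z)))
  [4] S(add(S(add(Z, mul(SZ, SSZ))), mul(SSZ, Z)))
  [5] S(S(add(add(Z, mul(SZ, SSZ)), mul(SSZ, Z))))
  [6] S(S(add(mul(SZ, SSZ), mul(SSZ, Z))))
  [7] S(S(add(add(SSZ, mul(Z, SSZ)), mul(SSZ, Z))))
  [8] S(S(add(S(add(SZ, mul(Z, SSZ))), mul(SSZ, Z))))
  [9] S(S(S(add(add(SZ, mul(Z, SSZ)), mul(SSZ, Z)))))
  [10] S(S(S(add(S(add(Z, mul(Z, SSZ))), mul(SSZ, Z)))))
  [11] S(S(S(S(add(add(Z, mul(Z, SSZ)), mul(SSZ, Z))))))
  [12] S(S(S(S(add(mul(Z, SSZ), mul(SSZ, Z))))))
  [13] S(S(S(S(add(Z, mul(SSZ, Z))))))
  [14] S(S(S(S(mul(SSZ, Z)))))
  [15] S(S(S(S(add(Z, mul(SZ, Z))))))
  [16] S(S(S(S(mul(SZ, Z)))))
  [17] S(S(S(S(add(Z, mul(Z, Z))))))
  [18] S(S(S(S(mul(Z, Z)))))
  [19] S^4(Z)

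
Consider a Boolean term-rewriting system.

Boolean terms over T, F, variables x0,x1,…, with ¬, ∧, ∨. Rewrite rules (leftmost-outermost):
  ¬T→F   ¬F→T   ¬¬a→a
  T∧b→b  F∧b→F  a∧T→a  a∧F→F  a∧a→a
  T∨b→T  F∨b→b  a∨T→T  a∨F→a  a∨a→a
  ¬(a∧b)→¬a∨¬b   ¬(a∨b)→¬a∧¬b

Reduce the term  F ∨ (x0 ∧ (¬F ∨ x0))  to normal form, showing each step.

  start: F ∨ (x0 ∧ (¬F ∨ x0))
  step 1: x0 ∧ (¬F ∨ x0)
  step 2: x0 ∧ (T ∨ x0)
  step 3: x0 ∧ T
  step 4: x0

Answer: normal form = x0  (in 4 steps)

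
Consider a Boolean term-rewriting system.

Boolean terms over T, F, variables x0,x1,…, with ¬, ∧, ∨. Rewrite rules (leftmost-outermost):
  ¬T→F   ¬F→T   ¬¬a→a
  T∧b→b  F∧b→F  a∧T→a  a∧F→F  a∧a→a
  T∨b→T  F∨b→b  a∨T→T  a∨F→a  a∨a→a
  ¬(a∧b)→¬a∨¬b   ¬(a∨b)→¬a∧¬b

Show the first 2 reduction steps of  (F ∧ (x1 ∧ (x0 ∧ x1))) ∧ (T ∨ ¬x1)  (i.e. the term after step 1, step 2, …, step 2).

Answer: after 2 steps: F

Working:
  start: (F ∧ (x1 ∧ (x0 ∧ x1))) ∧ (T ∨ ¬x1)
  step 1: F ∧ (T ∨ ¬x1)
  step 2: F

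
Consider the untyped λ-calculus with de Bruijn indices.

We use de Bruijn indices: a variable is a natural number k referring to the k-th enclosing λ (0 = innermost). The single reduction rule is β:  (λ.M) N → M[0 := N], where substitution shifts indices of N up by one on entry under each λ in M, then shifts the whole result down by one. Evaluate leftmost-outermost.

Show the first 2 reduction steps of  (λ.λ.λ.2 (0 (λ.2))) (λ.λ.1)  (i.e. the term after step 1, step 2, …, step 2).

  start: (λ.λ.λ.2 (0 (λ.2))) (λ.λ.1)
  step 1: λ.λ.(λ.λ.1) (0 (λ.2))
  step 2: λ.λ.λ.1 (λ.3)

Answer: after 2 steps: λ.λ.λ.1 (λ.3)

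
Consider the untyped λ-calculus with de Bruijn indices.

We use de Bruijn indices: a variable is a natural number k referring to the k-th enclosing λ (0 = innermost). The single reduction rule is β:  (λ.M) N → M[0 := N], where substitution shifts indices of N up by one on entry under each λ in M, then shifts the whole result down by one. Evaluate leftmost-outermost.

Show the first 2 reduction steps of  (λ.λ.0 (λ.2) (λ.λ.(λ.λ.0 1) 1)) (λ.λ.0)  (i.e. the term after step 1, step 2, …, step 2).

  start: (λ.λ.0 (λ.2) (λ.λ.(λ.λ.0 1) 1)) (λ.λ.0)
  →1  λ.0 (λ.λ.λ.0) (λ.λ.(λ.λ.0 1) 1)
  →2  λ.0 (λ.λ.λ.0) (λ.λ.λ.0 2)

Answer: after 2 steps: λ.0 (λ.λ.λ.0) (λ.λ.λ.0 2)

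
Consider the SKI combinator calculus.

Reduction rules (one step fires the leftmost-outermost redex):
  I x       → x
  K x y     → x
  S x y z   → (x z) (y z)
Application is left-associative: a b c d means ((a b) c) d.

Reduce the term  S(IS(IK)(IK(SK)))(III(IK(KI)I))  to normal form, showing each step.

Answer: normal form = S(SK(K(SK)))(KI)  (in 8 steps)

Derivation:
  start: S(IS(IK)(IK(SK)))(III(IK(KI)I))
  step 1: S(S(IK)(IK(SK)))(III(IK(KI)I))
  step 2: S(SK(IK(SK)))(III(IK(KI)I))
  step 3: S(SK(K(SK)))(III(IK(KI)I))
  step 4: S(SK(K(SK)))(II(IK(KI)I))
  step 5: S(SK(K(SK)))(I(IK(KI)I))
  step 6: S(SK(K(SK)))(IK(KI)I)
  step 7: S(SK(K(SK)))(K(KI)I)
  step 8: S(SK(K(SK)))(KI)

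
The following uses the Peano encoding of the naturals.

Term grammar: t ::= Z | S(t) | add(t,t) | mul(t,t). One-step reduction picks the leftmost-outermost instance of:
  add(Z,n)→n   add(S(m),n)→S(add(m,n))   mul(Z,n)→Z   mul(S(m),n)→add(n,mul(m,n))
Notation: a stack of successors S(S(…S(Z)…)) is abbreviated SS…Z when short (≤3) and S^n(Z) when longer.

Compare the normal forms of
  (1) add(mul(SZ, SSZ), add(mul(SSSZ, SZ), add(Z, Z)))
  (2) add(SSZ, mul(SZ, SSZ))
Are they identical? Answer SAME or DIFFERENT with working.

Term A:
  start: add(mul(SZ, SSZ), add(mul(SSSZ, SZ), add(Z, Z)))
  →1  add(add(SSZ, mul(Z, SSZ)), add(mul(SSSZ, SZ), add(Z, Z)))
  →2  add(S(add(SZ, mul(Z, SSZ))), add(mul(SSSZ, SZ), add(Z, Z)))
  →3  S(add(add(SZ, mul(Z, SSZ)), add(mul(SSSZ, SZ), add(Z, Z))))
  →4  S(add(S(add(Z, mul(Z, SSZ))), add(mul(SSSZ, SZ), add(Z, Z))))
  →5  S(S(add(add(Z, mul(Z, SSZ)), add(mul(SSSZ, SZ), add(Z, Z)))))
  →6  S(S(add(mul(Z, SSZ), add(mul(SSSZ, SZ), add(Z, Z)))))
  →7  S(S(add(Z, add(mul(SSSZ, SZ), add(Z, Z)))))
  →8  S(S(add(mul(SSSZ, SZ), add(Z, Z))))
  →9  S(S(add(add(SZ, mul(SSZ, SZ)), add(Z, Z))))
  →10  S(S(add(S(add(Z, mul(SSZ, SZ))), add(Z, Z))))
  →11  S(S(S(add(add(Z, mul(SSZ, SZ)), add(Z, Z)))))
  →12  S(S(S(add(mul(SSZ, SZ), add(Z, Z)))))
  →13  S(S(S(add(add(SZ, mul(SZ, SZ)), add(Z, Z)))))
  →14  S(S(S(add(S(add(Z, mul(SZ, SZ))), add(Z, Z)))))
  →15  S(S(S(S(add(add(Z, mul(SZ, SZ)), add(Z, Z))))))
  →16  S(S(S(S(add(mul(SZ, SZ), add(Z, Z))))))
  →17  S(S(S(S(add(add(SZ, mul(Z, SZ)), add(Z, Z))))))
  →18  S(S(S(S(add(S(add(Z, mul(Z, SZ))), add(Z, Z))))))
  →19  S(S(S(S(S(add(add(Z, mul(Z, SZ)), add(Z, Z)))))))
  →20  S(S(S(S(S(add(mul(Z, SZ), add(Z, Z)))))))
  →21  S(S(S(S(S(add(Z, add(Z, Z)))))))
  →22  S(S(S(S(S(add(Z, Z))))))
  →23  S^5(Z)

Term B:
  start: add(SSZ, mul(SZ, SSZ))
  →1  S(add(SZ, mul(SZ, SSZ)))
  →2  S(S(add(Z, mul(SZ, SSZ))))
  →3  S(S(mul(SZ, SSZ)))
  →4  S(S(add(SSZ, mul(Z, SSZ))))
  →5  S(S(S(add(SZ, mul(Z, SSZ)))))
  →6  S(S(S(S(add(Z, mul(Z, SSZ))))))
  →7  S(S(S(S(mul(Z, SSZ)))))
  →8  S^4(Z)

Answer: DIFFERENT — A ⇓ S^5(Z), B ⇓ S^4(Z)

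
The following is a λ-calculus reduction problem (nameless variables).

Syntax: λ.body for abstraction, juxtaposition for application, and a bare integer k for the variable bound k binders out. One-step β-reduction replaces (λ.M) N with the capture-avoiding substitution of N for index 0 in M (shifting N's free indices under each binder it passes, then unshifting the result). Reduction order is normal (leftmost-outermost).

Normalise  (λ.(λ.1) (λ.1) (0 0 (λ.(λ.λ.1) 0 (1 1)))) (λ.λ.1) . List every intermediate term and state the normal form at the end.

Answer: normal form = λ.λ.λ.1  (in 5 steps)

Derivation:
  start: (λ.(λ.1) (λ.1) (0 0 (λ.(λ.λ.1) 0 (1 1)))) (λ.λ.1)
  →1  (λ.λ.λ.1) (λ.λ.λ.1) ((λ.λ.1) (λ.λ.1) (λ.(λ.λ.1) 0 ((λ.λ.1) (λ.λ.1))))
  →2  (λ.λ.1) ((λ.λ.1) (λ.λ.1) (λ.(λ.λ.1) 0 ((λ.λ.1) (λ.λ.1))))
  →3  λ.(λ.λ.1) (λ.λ.1) (λ.(λ.λ.1) 0 ((λ.λ.1) (λ.λ.1)))
  →4  λ.(λ.λ.λ.1) (λ.(λ.λ.1) 0 ((λ.λ.1) (λ.λ.1)))
  →5  λ.λ.λ.1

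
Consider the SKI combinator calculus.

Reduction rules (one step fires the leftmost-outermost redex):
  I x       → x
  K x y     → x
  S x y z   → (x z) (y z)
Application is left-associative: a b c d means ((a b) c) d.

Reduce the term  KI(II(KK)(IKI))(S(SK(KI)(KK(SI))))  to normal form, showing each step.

Answer: normal form = SK  (in 5 steps)

Derivation:
  start: KI(II(KK)(IKI))(S(SK(KI)(KK(SI))))
  step 1: I(S(SK(KI)(KK(SI))))
  step 2: S(SK(KI)(KK(SI)))
  step 3: S(K(KK(SI))(KI(KK(SI))))
  step 4: S(KK(SI))
  step 5: SK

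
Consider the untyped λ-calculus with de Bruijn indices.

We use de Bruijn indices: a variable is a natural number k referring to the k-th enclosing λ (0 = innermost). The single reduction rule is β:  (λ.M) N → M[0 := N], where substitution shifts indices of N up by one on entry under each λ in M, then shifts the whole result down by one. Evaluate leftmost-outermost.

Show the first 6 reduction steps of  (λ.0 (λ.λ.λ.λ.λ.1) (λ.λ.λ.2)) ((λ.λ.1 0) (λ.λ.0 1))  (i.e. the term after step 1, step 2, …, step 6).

Answer: after 6 steps: λ.λ.λ.λ.λ.λ.λ.1

Working:
  start: (λ.0 (λ.λ.λ.λ.λ.1) (λ.λ.λ.2)) ((λ.λ.1 0) (λ.λ.0 1))
  →1  (λ.λ.1 0) (λ.λ.0 1) (λ.λ.λ.λ.λ.1) (λ.λ.λ.2)
  →2  (λ.(λ.λ.0 1) 0) (λ.λ.λ.λ.λ.1) (λ.λ.λ.2)
  →3  (λ.λ.0 1) (λ.λ.λ.λ.λ.1) (λ.λ.λ.2)
  →4  (λ.0 (λ.λ.λ.λ.λ.1)) (λ.λ.λ.2)
  →5  (λ.λ.λ.2) (λ.λ.λ.λ.λ.1)
  →6  λ.λ.λ.λ.λ.λ.λ.1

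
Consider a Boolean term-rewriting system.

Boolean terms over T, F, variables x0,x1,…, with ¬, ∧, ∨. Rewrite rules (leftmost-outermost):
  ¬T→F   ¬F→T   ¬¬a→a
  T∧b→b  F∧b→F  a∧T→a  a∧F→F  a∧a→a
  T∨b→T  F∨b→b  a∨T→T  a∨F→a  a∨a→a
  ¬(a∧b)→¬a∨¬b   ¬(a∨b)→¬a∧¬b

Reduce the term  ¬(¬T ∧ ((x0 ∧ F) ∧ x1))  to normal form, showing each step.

Answer: normal form = T  (in 3 steps)

Derivation:
  start: ¬(¬T ∧ ((x0 ∧ F) ∧ x1))
  step 1: ¬¬T ∨ ¬((x0 ∧ F) ∧ x1)
  step 2: T ∨ ¬((x0 ∧ F) ∧ x1)
  step 3: T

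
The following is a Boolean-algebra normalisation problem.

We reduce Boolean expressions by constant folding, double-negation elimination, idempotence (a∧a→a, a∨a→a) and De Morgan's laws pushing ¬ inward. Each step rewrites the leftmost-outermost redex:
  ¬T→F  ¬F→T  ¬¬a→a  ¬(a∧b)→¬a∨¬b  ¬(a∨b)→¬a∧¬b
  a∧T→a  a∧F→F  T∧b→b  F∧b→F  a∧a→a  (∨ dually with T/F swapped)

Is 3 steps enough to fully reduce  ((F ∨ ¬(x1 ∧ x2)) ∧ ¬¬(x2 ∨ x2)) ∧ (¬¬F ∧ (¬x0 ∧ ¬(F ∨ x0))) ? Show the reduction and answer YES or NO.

Answer: NO — after 3 steps the term is ((¬x1 ∨ ¬x2) ∧ (x2 ∨ x2)) ∧ (¬¬F ∧ (¬x0 ∧ ¬(F ∨ x0))), not yet normal

Working:
  start: ((F ∨ ¬(x1 ∧ x2)) ∧ ¬¬(x2 ∨ x2)) ∧ (¬¬F ∧ (¬x0 ∧ ¬(F ∨ x0)))
  step 1: (¬(x1 ∧ x2) ∧ ¬¬(x2 ∨ x2)) ∧ (¬¬F ∧ (¬x0 ∧ ¬(F ∨ x0)))
  step 2: ((¬x1 ∨ ¬x2) ∧ ¬¬(x2 ∨ x2)) ∧ (¬¬F ∧ (¬x0 ∧ ¬(F ∨ x0)))
  step 3: ((¬x1 ∨ ¬x2) ∧ (x2 ∨ x2)) ∧ (¬¬F ∧ (¬x0 ∧ ¬(F ∨ x0)))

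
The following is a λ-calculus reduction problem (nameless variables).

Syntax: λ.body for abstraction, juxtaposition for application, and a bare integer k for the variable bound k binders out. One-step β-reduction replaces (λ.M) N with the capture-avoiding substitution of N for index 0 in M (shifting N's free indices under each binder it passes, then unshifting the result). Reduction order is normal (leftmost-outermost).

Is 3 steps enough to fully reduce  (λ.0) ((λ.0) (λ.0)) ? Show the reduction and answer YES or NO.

Answer: YES — reaches normal form λ.0 in 2 ≤ 3 steps

Working:
  start: (λ.0) ((λ.0) (λ.0))
  [1] (λ.0) (λ.0)
  [2] λ.0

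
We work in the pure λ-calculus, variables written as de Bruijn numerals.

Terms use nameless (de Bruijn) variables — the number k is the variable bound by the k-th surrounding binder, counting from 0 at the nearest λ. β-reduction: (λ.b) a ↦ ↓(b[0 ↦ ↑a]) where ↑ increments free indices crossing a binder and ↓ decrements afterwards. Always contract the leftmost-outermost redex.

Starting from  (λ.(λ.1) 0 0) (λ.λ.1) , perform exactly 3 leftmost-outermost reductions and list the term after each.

  start: (λ.(λ.1) 0 0) (λ.λ.1)
  step 1: (λ.λ.λ.1) (λ.λ.1) (λ.λ.1)
  step 2: (λ.λ.1) (λ.λ.1)
  step 3: λ.λ.λ.1

Answer: after 3 steps: λ.λ.λ.1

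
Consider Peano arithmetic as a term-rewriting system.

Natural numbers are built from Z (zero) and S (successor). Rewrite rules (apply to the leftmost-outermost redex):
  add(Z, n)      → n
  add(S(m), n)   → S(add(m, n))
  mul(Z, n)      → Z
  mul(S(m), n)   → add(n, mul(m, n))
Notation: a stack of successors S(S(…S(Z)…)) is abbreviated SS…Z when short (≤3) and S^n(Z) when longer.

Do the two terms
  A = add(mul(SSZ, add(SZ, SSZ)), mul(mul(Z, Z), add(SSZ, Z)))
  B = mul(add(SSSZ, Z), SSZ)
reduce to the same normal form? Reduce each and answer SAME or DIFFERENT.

Answer: SAME — A ⇓ S^6(Z), B ⇓ S^6(Z)

Reduction:
Term A:
  start: add(mul(SSZ, add(SZ, SSZ)), mul(mul(Z, Z), add(SSZ, Z)))
  step 1: add(add(add(SZ, SSZ), mul(SZ, add(SZ, SSZ))), mul(mul(Z, Z), add(SSZ, Z)))
  step 2: add(add(S(add(Z, SSZ)), mul(SZ, add(SZ, SSZ))), mul(mul(Z, Z), add(SSZ, Z)))
  step 3: add(S(add(add(Z, SSZ), mul(SZ, add(SZ, SSZ)))), mul(mul(Z, Z), add(SSZ, Z)))
  step 4: S(add(add(add(Z, SSZ), mul(SZ, add(SZ, SSZ))), mul(mul(Z, Z), add(SSZ, Z))))
  step 5: S(add(add(SSZ, mul(SZ, add(SZ, SSZ))), mul(mul(Z, Z), add(SSZ, Z))))
  step 6: S(add(S(add(SZ, mul(SZ, add(SZ, SSZ)))), mul(mul(Z, Z), add(SSZ, Z))))
  step 7: S(S(add(add(SZ, mul(SZ, add(SZ, SSZ))), mul(mul(Z, Z), add(SSZ, Z)))))
  step 8: S(S(add(S(add(Z, mul(SZ, add(SZ, SSZ)))), mul(mul(Z, Z), add(SSZ, Z)))))
  step 9: S(S(S(add(add(Z, mul(SZ, add(SZ, SSZ))), mul(mul(Z, Z), add(SSZ, Z))))))
  step 10: S(S(S(add(mul(SZ, add(SZ, SSZ)), mul(mul(Z, Z), add(SSZ, Z))))))
  step 11: S(S(S(add(add(add(SZ, SSZ), mul(Z, add(SZ, SSZ))), mul(mul(Z, Z), add(SSZ, Z))))))
  step 12: S(S(S(add(add(S(add(Z, SSZ)), mul(Z, add(SZ, SSZ))), mul(mul(Z, Z), add(SSZ, Z))))))
  step 13: S(S(S(add(S(add(add(Z, SSZ), mul(Z, add(SZ, SSZ)))), mul(mul(Z, Z), add(SSZ, Z))))))
  step 14: S(S(S(S(add(add(add(Z, SSZ), mul(Z, add(SZ, SSZ))), mul(mul(Z, Z), add(SSZ, Z)))))))
  step 15: S(S(S(S(add(add(SSZ, mul(Z, add(SZ, SSZ))), mul(mul(Z, Z), add(SSZ, Z)))))))
  step 16: S(S(S(S(add(S(add(SZ, mul(Z, add(SZ, SSZ)))), mul(mul(Z, Z), add(SSZ, Z)))))))
  step 17: S(S(S(S(S(add(add(SZ, mul(Z, add(SZ, SSZ))), mul(mul(Z, Z), add(SSZ, Z))))))))
  step 18: S(S(S(S(S(add(S(add(Z, mul(Z, add(SZ, SSZ)))), mul(mul(Z, Z), add(SSZ, Z))))))))
  step 19: S(S(S(S(S(S(add(add(Z, mul(Z, add(SZ, SSZ))), mul(mul(Z, Z), add(SSZ, Z)))))))))
  step 20: S(S(S(S(S(S(add(mul(Z, add(SZ, SSZ)), mul(mul(Z, Z), add(SSZ, Z)))))))))
  step 21: S(S(S(S(S(S(add(Z, mul(mul(Z, Z), add(SSZ, Z)))))))))
  step 22: S(S(S(S(S(S(mul(mul(Z, Z), add(SSZ, Z))))))))
  step 23: S(S(S(S(S(S(mul(Z, add(SSZ, Z))))))))
  step 24: S^6(Z)

Term B:
  start: mul(add(SSSZ, Z), SSZ)
  step 1: mul(S(add(SSZ, Z)), SSZ)
  step 2: add(SSZ, mul(add(SSZ, Z), SSZ))
  step 3: S(add(SZ, mul(add(SSZ, Z), SSZ)))
  step 4: S(S(add(Z, mul(add(SSZ, Z), SSZ))))
  step 5: S(S(mul(add(SSZ, Z), SSZ)))
  step 6: S(S(mul(S(add(SZ, Z)), SSZ)))
  step 7: S(S(add(SSZ, mul(add(SZ, Z), SSZ))))
  step 8: S(S(S(add(SZ, mul(add(SZ, Z), SSZ)))))
  step 9: S(S(S(S(add(Z, mul(add(SZ, Z), SSZ))))))
  step 10: S(S(S(S(mul(add(SZ, Z), SSZ)))))
  step 11: S(S(S(S(mul(S(add(Z, Z)), SSZ)))))
  step 12: S(S(S(S(add(SSZ, mul(add(Z, Z), SSZ))))))
  step 13: S(S(S(S(S(add(SZ, mul(add(Z, Z), SSZ)))))))
  step 14: S(S(S(S(S(S(add(Z, mul(add(Z, Z), SSZ))))))))
  step 15: S(S(S(S(S(S(mul(add(Z, Z), SSZ)))))))
  step 16: S(S(S(S(S(S(mul(Z, SSZ)))))))
  step 17: S^6(Z)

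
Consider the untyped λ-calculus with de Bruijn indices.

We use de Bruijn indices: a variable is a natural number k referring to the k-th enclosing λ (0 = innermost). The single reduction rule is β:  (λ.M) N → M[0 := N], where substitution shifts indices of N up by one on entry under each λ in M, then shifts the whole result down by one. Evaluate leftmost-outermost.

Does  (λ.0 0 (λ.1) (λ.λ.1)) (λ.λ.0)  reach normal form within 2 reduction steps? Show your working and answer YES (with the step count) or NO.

Answer: NO — after 2 steps the term is (λ.0) (λ.λ.λ.0) (λ.λ.1), not yet normal

Derivation:
  start: (λ.0 0 (λ.1) (λ.λ.1)) (λ.λ.0)
  step 1: (λ.λ.0) (λ.λ.0) (λ.λ.λ.0) (λ.λ.1)
  step 2: (λ.0) (λ.λ.λ.0) (λ.λ.1)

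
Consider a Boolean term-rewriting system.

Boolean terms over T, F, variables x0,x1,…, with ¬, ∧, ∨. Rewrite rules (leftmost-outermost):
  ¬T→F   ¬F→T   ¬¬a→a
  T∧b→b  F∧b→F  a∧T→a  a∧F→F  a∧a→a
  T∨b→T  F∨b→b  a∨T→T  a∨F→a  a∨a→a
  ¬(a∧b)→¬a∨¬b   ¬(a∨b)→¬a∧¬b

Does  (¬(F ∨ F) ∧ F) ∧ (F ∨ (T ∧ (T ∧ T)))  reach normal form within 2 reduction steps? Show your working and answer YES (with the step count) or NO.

  start: (¬(F ∨ F) ∧ F) ∧ (F ∨ (T ∧ (T ∧ T)))
  [1] F ∧ (F ∨ (T ∧ (T ∧ T)))
  [2] F

Answer: YES — reaches normal form F in 2 ≤ 2 steps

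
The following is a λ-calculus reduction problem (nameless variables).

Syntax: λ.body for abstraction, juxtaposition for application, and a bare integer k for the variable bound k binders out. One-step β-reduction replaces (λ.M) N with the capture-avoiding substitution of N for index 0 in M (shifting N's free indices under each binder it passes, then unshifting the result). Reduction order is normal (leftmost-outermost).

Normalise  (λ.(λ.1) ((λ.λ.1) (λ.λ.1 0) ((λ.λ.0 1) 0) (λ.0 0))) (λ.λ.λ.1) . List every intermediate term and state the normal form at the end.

  start: (λ.(λ.1) ((λ.λ.1) (λ.λ.1 0) ((λ.λ.0 1) 0) (λ.0 0))) (λ.λ.λ.1)
  →1  (λ.λ.λ.λ.1) ((λ.λ.1) (λ.λ.1 0) ((λ.λ.0 1) (λ.λ.λ.1)) (λ.0 0))
  →2  λ.λ.λ.1

Answer: normal form = λ.λ.λ.1  (in 2 steps)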